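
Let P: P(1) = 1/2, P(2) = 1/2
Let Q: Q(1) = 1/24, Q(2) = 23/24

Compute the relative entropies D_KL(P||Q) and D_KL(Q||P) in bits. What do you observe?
D_KL(P||Q) = 1.3232 bits, D_KL(Q||P) = 0.7501 bits. The two directions give different values (D_KL(P||Q) exceeds D_KL(Q||P) by 0.5731 bits): KL divergence is asymmetric.

D_KL(P||Q) = Σ P(x) log₂(P(x)/Q(x))

Computing term by term:
  P(1)·log₂(P(1)/Q(1)) = (1/2)·log₂((1/2)/(1/24)) = 1.79248
  P(2)·log₂(P(2)/Q(2)) = (1/2)·log₂((1/2)/(23/24)) = -0.46930

D_KL(P||Q) = 1.79248 - 0.46930 = 1.32318 ≈ 1.3232 bits

D_KL(Q||P) = Σ Q(x) log₂(Q(x)/P(x))

Computing term by term:
  Q(1)·log₂(Q(1)/P(1)) = (1/24)·log₂((1/24)/(1/2)) = -0.14937
  Q(2)·log₂(Q(2)/P(2)) = (23/24)·log₂((23/24)/(1/2)) = 0.89949

D_KL(Q||P) = -0.14937 + 0.89949 = 0.75012 ≈ 0.7501 bits

These are NOT equal (difference: 0.5731 bits). KL divergence is asymmetric: D_KL(P||Q) ≠ D_KL(Q||P) in general.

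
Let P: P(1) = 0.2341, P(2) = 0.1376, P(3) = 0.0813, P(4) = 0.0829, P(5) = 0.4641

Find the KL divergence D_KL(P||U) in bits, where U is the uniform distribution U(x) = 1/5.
0.3316 bits

U(i) = 1/5 for all i

D_KL(P||U) = Σ P(x) log₂(P(x) / (1/5))
           = Σ P(x) log₂(P(x)) + log₂(5)
           = log₂(5) - H(P)

H(P) = -Σ P(x) log₂(P(x)):
  -P(1)·log₂(P(1)) = -(0.2341)·log₂(0.2341) = 0.49039
  -P(2)·log₂(P(2)) = -(0.1376)·log₂(0.1376) = 0.39374
  -P(3)·log₂(P(3)) = -(0.0813)·log₂(0.0813) = 0.29435
  -P(4)·log₂(P(4)) = -(0.0829)·log₂(0.0829) = 0.29782
  -P(5)·log₂(P(5)) = -(0.4641)·log₂(0.4641) = 0.51399
H(P) = 0.49039 + 0.39374 + 0.29435 + 0.29782 + 0.51399 = 1.99029 bits

log₂(5) = 2.32193 bits

D_KL(P||U) = 2.32193 - 1.99029 = 0.33164 ≈ 0.3316 bits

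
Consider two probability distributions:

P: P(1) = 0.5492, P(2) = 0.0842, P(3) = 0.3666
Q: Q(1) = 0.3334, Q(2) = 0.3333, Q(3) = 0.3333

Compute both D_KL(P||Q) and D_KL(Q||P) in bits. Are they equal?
D_KL(P||Q) = 0.2787 bits, D_KL(Q||P) = 0.3757 bits. No, they are not equal.

D_KL(P||Q) = Σ P(x) log₂(P(x)/Q(x))

Computing term by term:
  P(1)·log₂(P(1)/Q(1)) = 0.5492·log₂(0.5492/0.3334) = 0.39547
  P(2)·log₂(P(2)/Q(2)) = 0.0842·log₂(0.0842/0.3333) = -0.16713
  P(3)·log₂(P(3)/Q(3)) = 0.3666·log₂(0.3666/0.3333) = 0.05037

D_KL(P||Q) = 0.39547 - 0.16713 + 0.05037 = 0.27871 ≈ 0.2787 bits

D_KL(Q||P) = Σ Q(x) log₂(Q(x)/P(x))

Computing term by term:
  Q(1)·log₂(Q(1)/P(1)) = 0.3334·log₂(0.3334/0.5492) = -0.24007
  Q(2)·log₂(Q(2)/P(2)) = 0.3333·log₂(0.3333/0.0842) = 0.66158
  Q(3)·log₂(Q(3)/P(3)) = 0.3333·log₂(0.3333/0.3666) = -0.04579

D_KL(Q||P) = -0.24007 + 0.66158 - 0.04579 = 0.37572 ≈ 0.3757 bits

These are NOT equal (difference: 0.0970 bits). KL divergence is asymmetric: D_KL(P||Q) ≠ D_KL(Q||P) in general.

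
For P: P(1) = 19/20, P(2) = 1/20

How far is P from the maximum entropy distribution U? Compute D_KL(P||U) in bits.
0.7136 bits

U(i) = 1/2 for all i

D_KL(P||U) = Σ P(x) log₂(P(x) / (1/2))
           = Σ P(x) log₂(P(x)) + log₂(2)
           = log₂(2) - H(P)

H(P) = -Σ P(x) log₂(P(x)):
  -P(1)·log₂(P(1)) = -(19/20)·log₂(19/20) = 0.07030
  -P(2)·log₂(P(2)) = -(1/20)·log₂(1/20) = 0.21610
H(P) = 0.07030 + 0.21610 = 0.28640 bits

log₂(2) = 1.00000 bits

D_KL(P||U) = 1.00000 - 0.28640 = 0.71360 ≈ 0.7136 bits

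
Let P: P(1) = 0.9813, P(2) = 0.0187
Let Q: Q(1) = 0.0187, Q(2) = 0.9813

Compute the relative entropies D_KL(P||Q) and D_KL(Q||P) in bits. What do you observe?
D_KL(P||Q) = 5.4999 bits, D_KL(Q||P) = 5.4999 bits. The two directions give the same value here, because Q is a self-inverse relabeling of P; in general KL divergence is asymmetric.

D_KL(P||Q) = Σ P(x) log₂(P(x)/Q(x))

Computing term by term:
  P(1)·log₂(P(1)/Q(1)) = 0.9813·log₂(0.9813/0.0187) = 5.60674
  P(2)·log₂(P(2)/Q(2)) = 0.0187·log₂(0.0187/0.9813) = -0.10684

D_KL(P||Q) = 5.60674 - 0.10684 = 5.49990 ≈ 5.4999 bits

D_KL(Q||P) = Σ Q(x) log₂(Q(x)/P(x))

Computing term by term:
  Q(1)·log₂(Q(1)/P(1)) = 0.0187·log₂(0.0187/0.9813) = -0.10684
  Q(2)·log₂(Q(2)/P(2)) = 0.9813·log₂(0.9813/0.0187) = 5.60674

D_KL(Q||P) = -0.10684 + 5.60674 = 5.49990 ≈ 5.4999 bits

These ARE equal here. Q is P with outcomes relabeled (Q(1) = P(2), Q(2) = P(1)) by a relabeling that is its own inverse, so the two sums contain exactly the same terms in a different order. This is a special case — KL divergence is not symmetric in general: D_KL(P||Q) ≠ D_KL(Q||P) for most P, Q.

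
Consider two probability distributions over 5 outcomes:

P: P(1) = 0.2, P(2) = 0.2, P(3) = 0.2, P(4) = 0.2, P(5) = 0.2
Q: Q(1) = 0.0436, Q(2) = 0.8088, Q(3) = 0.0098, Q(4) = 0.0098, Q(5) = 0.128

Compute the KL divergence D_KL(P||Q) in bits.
1.9056 bits

D_KL(P||Q) = Σ P(x) log₂(P(x)/Q(x))

Computing term by term:
  P(1)·log₂(P(1)/Q(1)) = 0.2·log₂(0.2/0.0436) = 0.43952
  P(2)·log₂(P(2)/Q(2)) = 0.2·log₂(0.2/0.8088) = -0.40316
  P(3)·log₂(P(3)/Q(3)) = 0.2·log₂(0.2/0.0098) = 0.87021
  P(4)·log₂(P(4)/Q(4)) = 0.2·log₂(0.2/0.0098) = 0.87021
  P(5)·log₂(P(5)/Q(5)) = 0.2·log₂(0.2/0.128) = 0.12877

D_KL(P||Q) = 0.43952 - 0.40316 + 0.87021 + 0.87021 + 0.12877 = 1.90555 ≈ 1.9056 bits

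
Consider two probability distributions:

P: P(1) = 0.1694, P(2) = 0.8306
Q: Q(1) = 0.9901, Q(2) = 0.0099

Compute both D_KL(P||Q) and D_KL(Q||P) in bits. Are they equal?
D_KL(P||Q) = 4.8765 bits, D_KL(Q||P) = 2.4587 bits. No, they are not equal.

D_KL(P||Q) = Σ P(x) log₂(P(x)/Q(x))

Computing term by term:
  P(1)·log₂(P(1)/Q(1)) = 0.1694·log₂(0.1694/0.9901) = -0.43149
  P(2)·log₂(P(2)/Q(2)) = 0.8306·log₂(0.8306/0.0099) = 5.30802

D_KL(P||Q) = -0.43149 + 5.30802 = 4.87653 ≈ 4.8765 bits

D_KL(Q||P) = Σ Q(x) log₂(Q(x)/P(x))

Computing term by term:
  Q(1)·log₂(Q(1)/P(1)) = 0.9901·log₂(0.9901/0.1694) = 2.52192
  Q(2)·log₂(Q(2)/P(2)) = 0.0099·log₂(0.0099/0.8306) = -0.06327

D_KL(Q||P) = 2.52192 - 0.06327 = 2.45865 ≈ 2.4587 bits

These are NOT equal (difference: 2.4178 bits). KL divergence is asymmetric: D_KL(P||Q) ≠ D_KL(Q||P) in general.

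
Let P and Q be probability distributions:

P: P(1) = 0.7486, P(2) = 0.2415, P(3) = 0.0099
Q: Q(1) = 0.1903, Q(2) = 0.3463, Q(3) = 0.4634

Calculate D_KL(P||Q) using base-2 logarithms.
1.2987 bits

D_KL(P||Q) = Σ P(x) log₂(P(x)/Q(x))

Computing term by term:
  P(1)·log₂(P(1)/Q(1)) = 0.7486·log₂(0.7486/0.1903) = 1.47917
  P(2)·log₂(P(2)/Q(2)) = 0.2415·log₂(0.2415/0.3463) = -0.12558
  P(3)·log₂(P(3)/Q(3)) = 0.0099·log₂(0.0099/0.4634) = -0.05493

D_KL(P||Q) = 1.47917 - 0.12558 - 0.05493 = 1.29866 ≈ 1.2987 bits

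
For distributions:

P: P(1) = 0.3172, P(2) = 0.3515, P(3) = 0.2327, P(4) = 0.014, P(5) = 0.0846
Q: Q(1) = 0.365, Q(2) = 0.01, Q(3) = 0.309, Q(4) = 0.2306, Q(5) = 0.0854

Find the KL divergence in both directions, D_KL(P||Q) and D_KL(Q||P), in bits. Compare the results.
D_KL(P||Q) = 1.5879 bits, D_KL(Q||P) = 1.0822 bits. D_KL(P||Q) is larger than D_KL(Q||P) by 0.5057 bits; the two directions differ.

D_KL(P||Q) = Σ P(x) log₂(P(x)/Q(x))

Computing term by term:
  P(1)·log₂(P(1)/Q(1)) = 0.3172·log₂(0.3172/0.365) = -0.06423
  P(2)·log₂(P(2)/Q(2)) = 0.3515·log₂(0.3515/0.01) = 1.80511
  P(3)·log₂(P(3)/Q(3)) = 0.2327·log₂(0.2327/0.309) = -0.09521
  P(4)·log₂(P(4)/Q(4)) = 0.014·log₂(0.014/0.2306) = -0.05659
  P(5)·log₂(P(5)/Q(5)) = 0.0846·log₂(0.0846/0.0854) = -0.00115

D_KL(P||Q) = -0.06423 + 1.80511 - 0.09521 - 0.05659 - 0.00115 = 1.58793 ≈ 1.5879 bits

D_KL(Q||P) = Σ Q(x) log₂(Q(x)/P(x))

Computing term by term:
  Q(1)·log₂(Q(1)/P(1)) = 0.365·log₂(0.365/0.3172) = 0.07391
  Q(2)·log₂(Q(2)/P(2)) = 0.01·log₂(0.01/0.3515) = -0.05135
  Q(3)·log₂(Q(3)/P(3)) = 0.309·log₂(0.309/0.2327) = 0.12642
  Q(4)·log₂(Q(4)/P(4)) = 0.2306·log₂(0.2306/0.014) = 0.93206
  Q(5)·log₂(Q(5)/P(5)) = 0.0854·log₂(0.0854/0.0846) = 0.00116

D_KL(Q||P) = 0.07391 - 0.05135 + 0.12642 + 0.93206 + 0.00116 = 1.08220 ≈ 1.0822 bits

These are NOT equal (difference: 0.5057 bits). KL divergence is asymmetric: D_KL(P||Q) ≠ D_KL(Q||P) in general.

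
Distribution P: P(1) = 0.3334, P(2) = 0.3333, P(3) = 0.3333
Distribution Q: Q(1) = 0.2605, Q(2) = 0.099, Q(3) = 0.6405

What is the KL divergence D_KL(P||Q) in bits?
0.3883 bits

D_KL(P||Q) = Σ P(x) log₂(P(x)/Q(x))

Computing term by term:
  P(1)·log₂(P(1)/Q(1)) = 0.3334·log₂(0.3334/0.2605) = 0.11868
  P(2)·log₂(P(2)/Q(2)) = 0.3333·log₂(0.3333/0.099) = 0.58372
  P(3)·log₂(P(3)/Q(3)) = 0.3333·log₂(0.3333/0.6405) = -0.31409

D_KL(P||Q) = 0.11868 + 0.58372 - 0.31409 = 0.38831 ≈ 0.3883 bits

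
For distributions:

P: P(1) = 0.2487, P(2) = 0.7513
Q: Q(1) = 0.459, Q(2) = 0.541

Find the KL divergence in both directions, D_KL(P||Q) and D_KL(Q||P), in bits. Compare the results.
D_KL(P||Q) = 0.1361 bits, D_KL(Q||P) = 0.1495 bits. D_KL(Q||P) is larger than D_KL(P||Q) by 0.0134 bits; the two directions differ.

D_KL(P||Q) = Σ P(x) log₂(P(x)/Q(x))

Computing term by term:
  P(1)·log₂(P(1)/Q(1)) = 0.2487·log₂(0.2487/0.459) = -0.21987
  P(2)·log₂(P(2)/Q(2)) = 0.7513·log₂(0.7513/0.541) = 0.35594

D_KL(P||Q) = -0.21987 + 0.35594 = 0.13607 ≈ 0.1361 bits

D_KL(Q||P) = Σ Q(x) log₂(Q(x)/P(x))

Computing term by term:
  Q(1)·log₂(Q(1)/P(1)) = 0.459·log₂(0.459/0.2487) = 0.40580
  Q(2)·log₂(Q(2)/P(2)) = 0.541·log₂(0.541/0.7513) = -0.25630

D_KL(Q||P) = 0.40580 - 0.25630 = 0.14950 ≈ 0.1495 bits

These are NOT equal (difference: 0.0134 bits). KL divergence is asymmetric: D_KL(P||Q) ≠ D_KL(Q||P) in general.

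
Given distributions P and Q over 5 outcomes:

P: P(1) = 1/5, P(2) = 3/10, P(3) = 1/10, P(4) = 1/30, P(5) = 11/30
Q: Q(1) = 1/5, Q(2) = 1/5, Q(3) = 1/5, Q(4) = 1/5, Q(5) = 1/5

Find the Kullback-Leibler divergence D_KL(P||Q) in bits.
0.3100 bits

D_KL(P||Q) = Σ P(x) log₂(P(x)/Q(x))

Computing term by term:
  P(1)·log₂(P(1)/Q(1)) = (1/5)·log₂((1/5)/(1/5)) = 0.00000
  P(2)·log₂(P(2)/Q(2)) = (3/10)·log₂((3/10)/(1/5)) = 0.17549
  P(3)·log₂(P(3)/Q(3)) = (1/10)·log₂((1/10)/(1/5)) = -0.10000
  P(4)·log₂(P(4)/Q(4)) = (1/30)·log₂((1/30)/(1/5)) = -0.08617
  P(5)·log₂(P(5)/Q(5)) = (11/30)·log₂((11/30)/(1/5)) = 0.32064

D_KL(P||Q) = 0.00000 + 0.17549 - 0.10000 - 0.08617 + 0.32064 = 0.30996 ≈ 0.3100 bits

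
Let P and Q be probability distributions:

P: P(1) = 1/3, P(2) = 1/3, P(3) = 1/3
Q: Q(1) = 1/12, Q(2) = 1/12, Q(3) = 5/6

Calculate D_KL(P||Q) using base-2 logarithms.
0.8927 bits

D_KL(P||Q) = Σ P(x) log₂(P(x)/Q(x))

Computing term by term:
  P(1)·log₂(P(1)/Q(1)) = (1/3)·log₂((1/3)/(1/12)) = 0.66667
  P(2)·log₂(P(2)/Q(2)) = (1/3)·log₂((1/3)/(1/12)) = 0.66667
  P(3)·log₂(P(3)/Q(3)) = (1/3)·log₂((1/3)/(5/6)) = -0.44064

D_KL(P||Q) = 0.66667 + 0.66667 - 0.44064 = 0.89270 ≈ 0.8927 bits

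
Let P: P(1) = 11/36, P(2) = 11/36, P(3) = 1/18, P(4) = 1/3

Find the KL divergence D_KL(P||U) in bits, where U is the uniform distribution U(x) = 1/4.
0.1947 bits

U(i) = 1/4 for all i

D_KL(P||U) = Σ P(x) log₂(P(x) / (1/4))
           = Σ P(x) log₂(P(x)) + log₂(4)
           = log₂(4) - H(P)

H(P) = -Σ P(x) log₂(P(x)):
  -P(1)·log₂(P(1)) = -(11/36)·log₂(11/36) = 0.52265
  -P(2)·log₂(P(2)) = -(11/36)·log₂(11/36) = 0.52265
  -P(3)·log₂(P(3)) = -(1/18)·log₂(1/18) = 0.23166
  -P(4)·log₂(P(4)) = -(1/3)·log₂(1/3) = 0.52832
H(P) = 0.52265 + 0.52265 + 0.23166 + 0.52832 = 1.80528 bits

log₂(4) = 2.00000 bits

D_KL(P||U) = 2.00000 - 1.80528 = 0.19472 ≈ 0.1947 bits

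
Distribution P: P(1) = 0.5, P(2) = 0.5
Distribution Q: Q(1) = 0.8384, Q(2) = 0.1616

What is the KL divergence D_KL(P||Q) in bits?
0.4419 bits

D_KL(P||Q) = Σ P(x) log₂(P(x)/Q(x))

Computing term by term:
  P(1)·log₂(P(1)/Q(1)) = 0.5·log₂(0.5/0.8384) = -0.37286
  P(2)·log₂(P(2)/Q(2)) = 0.5·log₂(0.5/0.1616) = 0.81475

D_KL(P||Q) = -0.37286 + 0.81475 = 0.44189 ≈ 0.4419 bits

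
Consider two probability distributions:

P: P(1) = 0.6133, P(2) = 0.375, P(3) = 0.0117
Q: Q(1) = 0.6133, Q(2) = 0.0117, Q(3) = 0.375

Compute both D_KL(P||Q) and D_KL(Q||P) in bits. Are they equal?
D_KL(P||Q) = 1.8173 bits, D_KL(Q||P) = 1.8173 bits. Yes, in this case they are equal (although KL divergence is not symmetric in general).

D_KL(P||Q) = Σ P(x) log₂(P(x)/Q(x))

Computing term by term:
  P(1)·log₂(P(1)/Q(1)) = 0.6133·log₂(0.6133/0.6133) = 0.00000
  P(2)·log₂(P(2)/Q(2)) = 0.375·log₂(0.375/0.0117) = 1.87587
  P(3)·log₂(P(3)/Q(3)) = 0.0117·log₂(0.0117/0.375) = -0.05853

D_KL(P||Q) = 0.00000 + 1.87587 - 0.05853 = 1.81734 ≈ 1.8173 bits

D_KL(Q||P) = Σ Q(x) log₂(Q(x)/P(x))

Computing term by term:
  Q(1)·log₂(Q(1)/P(1)) = 0.6133·log₂(0.6133/0.6133) = 0.00000
  Q(2)·log₂(Q(2)/P(2)) = 0.0117·log₂(0.0117/0.375) = -0.05853
  Q(3)·log₂(Q(3)/P(3)) = 0.375·log₂(0.375/0.0117) = 1.87587

D_KL(Q||P) = 0.00000 - 0.05853 + 1.87587 = 1.81734 ≈ 1.8173 bits

These ARE equal here. Q is P with outcomes relabeled (Q(2) = P(3), Q(3) = P(2)) by a relabeling that is its own inverse, so the two sums contain exactly the same terms in a different order. This is a special case — KL divergence is not symmetric in general: D_KL(P||Q) ≠ D_KL(Q||P) for most P, Q.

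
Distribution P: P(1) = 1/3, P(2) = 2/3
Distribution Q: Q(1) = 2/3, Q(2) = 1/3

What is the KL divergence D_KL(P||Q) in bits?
0.3333 bits

D_KL(P||Q) = Σ P(x) log₂(P(x)/Q(x))

Computing term by term:
  P(1)·log₂(P(1)/Q(1)) = (1/3)·log₂((1/3)/(2/3)) = -0.33333
  P(2)·log₂(P(2)/Q(2)) = (2/3)·log₂((2/3)/(1/3)) = 0.66667

D_KL(P||Q) = -0.33333 + 0.66667 = 0.33334 ≈ 0.3333 bits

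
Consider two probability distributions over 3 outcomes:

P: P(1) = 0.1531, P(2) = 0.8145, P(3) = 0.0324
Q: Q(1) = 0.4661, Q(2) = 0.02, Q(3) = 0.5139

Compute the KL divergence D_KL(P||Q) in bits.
3.9807 bits

D_KL(P||Q) = Σ P(x) log₂(P(x)/Q(x))

Computing term by term:
  P(1)·log₂(P(1)/Q(1)) = 0.1531·log₂(0.1531/0.4661) = -0.24590
  P(2)·log₂(P(2)/Q(2)) = 0.8145·log₂(0.8145/0.02) = 4.35582
  P(3)·log₂(P(3)/Q(3)) = 0.0324·log₂(0.0324/0.5139) = -0.12919

D_KL(P||Q) = -0.24590 + 4.35582 - 0.12919 = 3.98073 ≈ 3.9807 bits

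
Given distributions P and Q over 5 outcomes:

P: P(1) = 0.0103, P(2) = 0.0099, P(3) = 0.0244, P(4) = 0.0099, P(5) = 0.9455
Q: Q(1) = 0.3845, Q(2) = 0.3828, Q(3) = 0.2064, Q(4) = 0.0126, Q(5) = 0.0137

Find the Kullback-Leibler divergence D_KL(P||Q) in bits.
5.5913 bits

D_KL(P||Q) = Σ P(x) log₂(P(x)/Q(x))

Computing term by term:
  P(1)·log₂(P(1)/Q(1)) = 0.0103·log₂(0.0103/0.3845) = -0.05379
  P(2)·log₂(P(2)/Q(2)) = 0.0099·log₂(0.0099/0.3828) = -0.05220
  P(3)·log₂(P(3)/Q(3)) = 0.0244·log₂(0.0244/0.2064) = -0.07516
  P(4)·log₂(P(4)/Q(4)) = 0.0099·log₂(0.0099/0.0126) = -0.00344
  P(5)·log₂(P(5)/Q(5)) = 0.9455·log₂(0.9455/0.0137) = 5.77590

D_KL(P||Q) = -0.05379 - 0.05220 - 0.07516 - 0.00344 + 5.77590 = 5.59131 ≈ 5.5913 bits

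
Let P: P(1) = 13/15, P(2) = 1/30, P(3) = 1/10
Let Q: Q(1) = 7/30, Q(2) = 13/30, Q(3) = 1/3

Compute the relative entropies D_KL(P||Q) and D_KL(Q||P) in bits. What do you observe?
D_KL(P||Q) = 1.3436 bits, D_KL(Q||P) = 1.7408 bits. The two directions give different values (D_KL(Q||P) exceeds D_KL(P||Q) by 0.3972 bits): KL divergence is asymmetric.

D_KL(P||Q) = Σ P(x) log₂(P(x)/Q(x))

Computing term by term:
  P(1)·log₂(P(1)/Q(1)) = (13/15)·log₂((13/15)/(7/30)) = 1.64067
  P(2)·log₂(P(2)/Q(2)) = (1/30)·log₂((1/30)/(13/30)) = -0.12335
  P(3)·log₂(P(3)/Q(3)) = (1/10)·log₂((1/10)/(1/3)) = -0.17370

D_KL(P||Q) = 1.64067 - 0.12335 - 0.17370 = 1.34362 ≈ 1.3436 bits

D_KL(Q||P) = Σ Q(x) log₂(Q(x)/P(x))

Computing term by term:
  Q(1)·log₂(Q(1)/P(1)) = (7/30)·log₂((7/30)/(13/15)) = -0.44172
  Q(2)·log₂(Q(2)/P(2)) = (13/30)·log₂((13/30)/(1/30)) = 1.60352
  Q(3)·log₂(Q(3)/P(3)) = (1/3)·log₂((1/3)/(1/10)) = 0.57899

D_KL(Q||P) = -0.44172 + 1.60352 + 0.57899 = 1.74079 ≈ 1.7408 bits

These are NOT equal (difference: 0.3972 bits). KL divergence is asymmetric: D_KL(P||Q) ≠ D_KL(Q||P) in general.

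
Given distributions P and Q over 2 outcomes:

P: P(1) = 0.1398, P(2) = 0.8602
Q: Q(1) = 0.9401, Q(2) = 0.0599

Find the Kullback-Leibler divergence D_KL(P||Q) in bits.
2.9223 bits

D_KL(P||Q) = Σ P(x) log₂(P(x)/Q(x))

Computing term by term:
  P(1)·log₂(P(1)/Q(1)) = 0.1398·log₂(0.1398/0.9401) = -0.38437
  P(2)·log₂(P(2)/Q(2)) = 0.8602·log₂(0.8602/0.0599) = 3.30665

D_KL(P||Q) = -0.38437 + 3.30665 = 2.92228 ≈ 2.9223 bits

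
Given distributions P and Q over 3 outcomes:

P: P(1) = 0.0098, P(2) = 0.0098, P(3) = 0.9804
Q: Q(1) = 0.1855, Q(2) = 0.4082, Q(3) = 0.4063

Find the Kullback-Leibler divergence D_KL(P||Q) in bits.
1.1516 bits

D_KL(P||Q) = Σ P(x) log₂(P(x)/Q(x))

Computing term by term:
  P(1)·log₂(P(1)/Q(1)) = 0.0098·log₂(0.0098/0.1855) = -0.04158
  P(2)·log₂(P(2)/Q(2)) = 0.0098·log₂(0.0098/0.4082) = -0.05273
  P(3)·log₂(P(3)/Q(3)) = 0.9804·log₂(0.9804/0.4063) = 1.24592

D_KL(P||Q) = -0.04158 - 0.05273 + 1.24592 = 1.15161 ≈ 1.1516 bits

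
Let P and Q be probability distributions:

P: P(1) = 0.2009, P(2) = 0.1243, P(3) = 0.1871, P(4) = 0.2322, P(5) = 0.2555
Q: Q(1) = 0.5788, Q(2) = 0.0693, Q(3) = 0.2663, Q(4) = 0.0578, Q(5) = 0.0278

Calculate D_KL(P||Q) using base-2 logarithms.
0.9863 bits

D_KL(P||Q) = Σ P(x) log₂(P(x)/Q(x))

Computing term by term:
  P(1)·log₂(P(1)/Q(1)) = 0.2009·log₂(0.2009/0.5788) = -0.30669
  P(2)·log₂(P(2)/Q(2)) = 0.1243·log₂(0.1243/0.0693) = 0.10477
  P(3)·log₂(P(3)/Q(3)) = 0.1871·log₂(0.1871/0.2663) = -0.09528
  P(4)·log₂(P(4)/Q(4)) = 0.2322·log₂(0.2322/0.0578) = 0.46585
  P(5)·log₂(P(5)/Q(5)) = 0.2555·log₂(0.2555/0.0278) = 0.81764

D_KL(P||Q) = -0.30669 + 0.10477 - 0.09528 + 0.46585 + 0.81764 = 0.98629 ≈ 0.9863 bits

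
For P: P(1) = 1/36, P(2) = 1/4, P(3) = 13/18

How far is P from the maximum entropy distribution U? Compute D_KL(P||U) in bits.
0.6023 bits

U(i) = 1/3 for all i

D_KL(P||U) = Σ P(x) log₂(P(x) / (1/3))
           = Σ P(x) log₂(P(x)) + log₂(3)
           = log₂(3) - H(P)

H(P) = -Σ P(x) log₂(P(x)):
  -P(1)·log₂(P(1)) = -(1/36)·log₂(1/36) = 0.14361
  -P(2)·log₂(P(2)) = -(1/4)·log₂(1/4) = 0.50000
  -P(3)·log₂(P(3)) = -(13/18)·log₂(13/18) = 0.33907
H(P) = 0.14361 + 0.50000 + 0.33907 = 0.98268 bits

log₂(3) = 1.58496 bits

D_KL(P||U) = 1.58496 - 0.98268 = 0.60228 ≈ 0.6023 bits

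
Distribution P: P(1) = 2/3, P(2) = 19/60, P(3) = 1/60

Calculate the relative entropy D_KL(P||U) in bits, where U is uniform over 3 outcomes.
0.5712 bits

U(i) = 1/3 for all i

D_KL(P||U) = Σ P(x) log₂(P(x) / (1/3))
           = Σ P(x) log₂(P(x)) + log₂(3)
           = log₂(3) - H(P)

H(P) = -Σ P(x) log₂(P(x)):
  -P(1)·log₂(P(1)) = -(2/3)·log₂(2/3) = 0.38998
  -P(2)·log₂(P(2)) = -(19/60)·log₂(19/60) = 0.52534
  -P(3)·log₂(P(3)) = -(1/60)·log₂(1/60) = 0.09845
H(P) = 0.38998 + 0.52534 + 0.09845 = 1.01377 bits

log₂(3) = 1.58496 bits

D_KL(P||U) = 1.58496 - 1.01377 = 0.57119 ≈ 0.5712 bits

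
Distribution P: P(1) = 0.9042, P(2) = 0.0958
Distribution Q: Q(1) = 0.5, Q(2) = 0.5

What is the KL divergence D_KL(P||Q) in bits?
0.5445 bits

D_KL(P||Q) = Σ P(x) log₂(P(x)/Q(x))

Computing term by term:
  P(1)·log₂(P(1)/Q(1)) = 0.9042·log₂(0.9042/0.5) = 0.77283
  P(2)·log₂(P(2)/Q(2)) = 0.0958·log₂(0.0958/0.5) = -0.22837

D_KL(P||Q) = 0.77283 - 0.22837 = 0.54446 ≈ 0.5445 bits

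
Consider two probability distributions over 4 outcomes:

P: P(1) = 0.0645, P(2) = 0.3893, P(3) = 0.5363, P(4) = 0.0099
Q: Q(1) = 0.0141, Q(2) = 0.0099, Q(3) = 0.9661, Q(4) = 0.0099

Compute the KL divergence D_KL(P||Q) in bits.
1.7483 bits

D_KL(P||Q) = Σ P(x) log₂(P(x)/Q(x))

Computing term by term:
  P(1)·log₂(P(1)/Q(1)) = 0.0645·log₂(0.0645/0.0141) = 0.14149
  P(2)·log₂(P(2)/Q(2)) = 0.3893·log₂(0.3893/0.0099) = 2.06224
  P(3)·log₂(P(3)/Q(3)) = 0.5363·log₂(0.5363/0.9661) = -0.45539
  P(4)·log₂(P(4)/Q(4)) = 0.0099·log₂(0.0099/0.0099) = 0.00000

D_KL(P||Q) = 0.14149 + 2.06224 - 0.45539 + 0.00000 = 1.74834 ≈ 1.7483 bits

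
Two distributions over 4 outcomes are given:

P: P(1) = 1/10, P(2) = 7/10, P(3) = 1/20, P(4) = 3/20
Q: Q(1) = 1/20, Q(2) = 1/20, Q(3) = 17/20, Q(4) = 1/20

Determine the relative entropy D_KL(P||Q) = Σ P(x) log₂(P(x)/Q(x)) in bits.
2.7985 bits

D_KL(P||Q) = Σ P(x) log₂(P(x)/Q(x))

Computing term by term:
  P(1)·log₂(P(1)/Q(1)) = (1/10)·log₂((1/10)/(1/20)) = 0.10000
  P(2)·log₂(P(2)/Q(2)) = (7/10)·log₂((7/10)/(1/20)) = 2.66515
  P(3)·log₂(P(3)/Q(3)) = (1/20)·log₂((1/20)/(17/20)) = -0.20437
  P(4)·log₂(P(4)/Q(4)) = (3/20)·log₂((3/20)/(1/20)) = 0.23774

D_KL(P||Q) = 0.10000 + 2.66515 - 0.20437 + 0.23774 = 2.79852 ≈ 2.7985 bits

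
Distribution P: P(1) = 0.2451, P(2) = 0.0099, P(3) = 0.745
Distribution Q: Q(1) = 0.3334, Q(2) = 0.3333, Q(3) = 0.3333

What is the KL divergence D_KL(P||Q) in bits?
0.7055 bits

D_KL(P||Q) = Σ P(x) log₂(P(x)/Q(x))

Computing term by term:
  P(1)·log₂(P(1)/Q(1)) = 0.2451·log₂(0.2451/0.3334) = -0.10880
  P(2)·log₂(P(2)/Q(2)) = 0.0099·log₂(0.0099/0.3333) = -0.05023
  P(3)·log₂(P(3)/Q(3)) = 0.745·log₂(0.745/0.3333) = 0.86451

D_KL(P||Q) = -0.10880 - 0.05023 + 0.86451 = 0.70548 ≈ 0.7055 bits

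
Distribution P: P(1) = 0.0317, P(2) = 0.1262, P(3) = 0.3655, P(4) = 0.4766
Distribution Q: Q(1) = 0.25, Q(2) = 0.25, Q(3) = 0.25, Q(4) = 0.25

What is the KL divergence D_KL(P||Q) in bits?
0.4250 bits

D_KL(P||Q) = Σ P(x) log₂(P(x)/Q(x))

Computing term by term:
  P(1)·log₂(P(1)/Q(1)) = 0.0317·log₂(0.0317/0.25) = -0.09445
  P(2)·log₂(P(2)/Q(2)) = 0.1262·log₂(0.1262/0.25) = -0.12446
  P(3)·log₂(P(3)/Q(3)) = 0.3655·log₂(0.3655/0.25) = 0.20027
  P(4)·log₂(P(4)/Q(4)) = 0.4766·log₂(0.4766/0.25) = 0.44364

D_KL(P||Q) = -0.09445 - 0.12446 + 0.20027 + 0.44364 = 0.42500 ≈ 0.4250 bits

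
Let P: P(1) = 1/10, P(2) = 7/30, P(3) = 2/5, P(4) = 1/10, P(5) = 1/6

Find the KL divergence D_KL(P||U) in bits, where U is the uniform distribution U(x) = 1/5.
0.2081 bits

U(i) = 1/5 for all i

D_KL(P||U) = Σ P(x) log₂(P(x) / (1/5))
           = Σ P(x) log₂(P(x)) + log₂(5)
           = log₂(5) - H(P)

H(P) = -Σ P(x) log₂(P(x)):
  -P(1)·log₂(P(1)) = -(1/10)·log₂(1/10) = 0.33219
  -P(2)·log₂(P(2)) = -(7/30)·log₂(7/30) = 0.48989
  -P(3)·log₂(P(3)) = -(2/5)·log₂(2/5) = 0.52877
  -P(4)·log₂(P(4)) = -(1/10)·log₂(1/10) = 0.33219
  -P(5)·log₂(P(5)) = -(1/6)·log₂(1/6) = 0.43083
H(P) = 0.33219 + 0.48989 + 0.52877 + 0.33219 + 0.43083 = 2.11387 bits

log₂(5) = 2.32193 bits

D_KL(P||U) = 2.32193 - 2.11387 = 0.20806 ≈ 0.2081 bits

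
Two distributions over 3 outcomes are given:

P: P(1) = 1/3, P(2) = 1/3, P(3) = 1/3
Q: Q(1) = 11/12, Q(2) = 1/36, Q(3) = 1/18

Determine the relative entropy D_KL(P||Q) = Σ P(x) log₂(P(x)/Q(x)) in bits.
1.5702 bits

D_KL(P||Q) = Σ P(x) log₂(P(x)/Q(x))

Computing term by term:
  P(1)·log₂(P(1)/Q(1)) = (1/3)·log₂((1/3)/(11/12)) = -0.48648
  P(2)·log₂(P(2)/Q(2)) = (1/3)·log₂((1/3)/(1/36)) = 1.19499
  P(3)·log₂(P(3)/Q(3)) = (1/3)·log₂((1/3)/(1/18)) = 0.86165

D_KL(P||Q) = -0.48648 + 1.19499 + 0.86165 = 1.57016 ≈ 1.5702 bits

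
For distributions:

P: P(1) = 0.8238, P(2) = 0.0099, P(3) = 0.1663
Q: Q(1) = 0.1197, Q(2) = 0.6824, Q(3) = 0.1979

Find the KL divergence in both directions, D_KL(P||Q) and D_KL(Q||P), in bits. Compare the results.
D_KL(P||Q) = 2.1903 bits, D_KL(Q||P) = 3.8840 bits. D_KL(Q||P) is larger than D_KL(P||Q) by 1.6937 bits; the two directions differ.

D_KL(P||Q) = Σ P(x) log₂(P(x)/Q(x))

Computing term by term:
  P(1)·log₂(P(1)/Q(1)) = 0.8238·log₂(0.8238/0.1197) = 2.29253
  P(2)·log₂(P(2)/Q(2)) = 0.0099·log₂(0.0099/0.6824) = -0.06046
  P(3)·log₂(P(3)/Q(3)) = 0.1663·log₂(0.1663/0.1979) = -0.04174

D_KL(P||Q) = 2.29253 - 0.06046 - 0.04174 = 2.19033 ≈ 2.1903 bits

D_KL(Q||P) = Σ Q(x) log₂(Q(x)/P(x))

Computing term by term:
  Q(1)·log₂(Q(1)/P(1)) = 0.1197·log₂(0.1197/0.8238) = -0.33311
  Q(2)·log₂(Q(2)/P(2)) = 0.6824·log₂(0.6824/0.0099) = 4.16745
  Q(3)·log₂(Q(3)/P(3)) = 0.1979·log₂(0.1979/0.1663) = 0.04967

D_KL(Q||P) = -0.33311 + 4.16745 + 0.04967 = 3.88401 ≈ 3.8840 bits

These are NOT equal (difference: 1.6937 bits). KL divergence is asymmetric: D_KL(P||Q) ≠ D_KL(Q||P) in general.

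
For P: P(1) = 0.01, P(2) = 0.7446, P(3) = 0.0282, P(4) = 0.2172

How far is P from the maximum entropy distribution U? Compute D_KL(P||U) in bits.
0.9931 bits

U(i) = 1/4 for all i

D_KL(P||U) = Σ P(x) log₂(P(x) / (1/4))
           = Σ P(x) log₂(P(x)) + log₂(4)
           = log₂(4) - H(P)

H(P) = -Σ P(x) log₂(P(x)):
  -P(1)·log₂(P(1)) = -(0.01)·log₂(0.01) = 0.06644
  -P(2)·log₂(P(2)) = -(0.7446)·log₂(0.7446) = 0.31680
  -P(3)·log₂(P(3)) = -(0.0282)·log₂(0.0282) = 0.14518
  -P(4)·log₂(P(4)) = -(0.2172)·log₂(0.2172) = 0.47847
H(P) = 0.06644 + 0.31680 + 0.14518 + 0.47847 = 1.00689 bits

log₂(4) = 2.00000 bits

D_KL(P||U) = 2.00000 - 1.00689 = 0.99311 ≈ 0.9931 bits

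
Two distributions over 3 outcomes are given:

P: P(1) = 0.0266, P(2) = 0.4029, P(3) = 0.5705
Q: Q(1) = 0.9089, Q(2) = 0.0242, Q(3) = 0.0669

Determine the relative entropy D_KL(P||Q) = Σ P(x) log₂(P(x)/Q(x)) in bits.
3.2633 bits

D_KL(P||Q) = Σ P(x) log₂(P(x)/Q(x))

Computing term by term:
  P(1)·log₂(P(1)/Q(1)) = 0.0266·log₂(0.0266/0.9089) = -0.13552
  P(2)·log₂(P(2)/Q(2)) = 0.4029·log₂(0.4029/0.0242) = 1.63470
  P(3)·log₂(P(3)/Q(3)) = 0.5705·log₂(0.5705/0.0669) = 1.76407

D_KL(P||Q) = -0.13552 + 1.63470 + 1.76407 = 3.26325 ≈ 3.2633 bits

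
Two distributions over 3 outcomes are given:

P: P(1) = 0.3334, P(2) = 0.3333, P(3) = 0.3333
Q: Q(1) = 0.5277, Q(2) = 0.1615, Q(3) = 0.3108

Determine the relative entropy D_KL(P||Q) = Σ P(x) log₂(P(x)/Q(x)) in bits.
0.1611 bits

D_KL(P||Q) = Σ P(x) log₂(P(x)/Q(x))

Computing term by term:
  P(1)·log₂(P(1)/Q(1)) = 0.3334·log₂(0.3334/0.5277) = -0.22087
  P(2)·log₂(P(2)/Q(2)) = 0.3333·log₂(0.3333/0.1615) = 0.34839
  P(3)·log₂(P(3)/Q(3)) = 0.3333·log₂(0.3333/0.3108) = 0.03361

D_KL(P||Q) = -0.22087 + 0.34839 + 0.03361 = 0.16113 ≈ 0.1611 bits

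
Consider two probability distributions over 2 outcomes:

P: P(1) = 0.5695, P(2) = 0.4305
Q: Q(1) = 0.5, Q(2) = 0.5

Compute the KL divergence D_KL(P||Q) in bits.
0.0140 bits

D_KL(P||Q) = Σ P(x) log₂(P(x)/Q(x))

Computing term by term:
  P(1)·log₂(P(1)/Q(1)) = 0.5695·log₂(0.5695/0.5) = 0.10693
  P(2)·log₂(P(2)/Q(2)) = 0.4305·log₂(0.4305/0.5) = -0.09295

D_KL(P||Q) = 0.10693 - 0.09295 = 0.01398 ≈ 0.0140 bits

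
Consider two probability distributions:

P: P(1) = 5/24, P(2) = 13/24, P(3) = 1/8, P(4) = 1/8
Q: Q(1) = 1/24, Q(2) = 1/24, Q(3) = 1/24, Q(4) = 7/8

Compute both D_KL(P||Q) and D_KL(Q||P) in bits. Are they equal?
D_KL(P||Q) = 2.3353 bits, D_KL(Q||P) = 2.1395 bits. No, they are not equal.

D_KL(P||Q) = Σ P(x) log₂(P(x)/Q(x))

Computing term by term:
  P(1)·log₂(P(1)/Q(1)) = (5/24)·log₂((5/24)/(1/24)) = 0.48374
  P(2)·log₂(P(2)/Q(2)) = (13/24)·log₂((13/24)/(1/24)) = 2.00440
  P(3)·log₂(P(3)/Q(3)) = (1/8)·log₂((1/8)/(1/24)) = 0.19812
  P(4)·log₂(P(4)/Q(4)) = (1/8)·log₂((1/8)/(7/8)) = -0.35092

D_KL(P||Q) = 0.48374 + 2.00440 + 0.19812 - 0.35092 = 2.33534 ≈ 2.3353 bits

D_KL(Q||P) = Σ Q(x) log₂(Q(x)/P(x))

Computing term by term:
  Q(1)·log₂(Q(1)/P(1)) = (1/24)·log₂((1/24)/(5/24)) = -0.09675
  Q(2)·log₂(Q(2)/P(2)) = (1/24)·log₂((1/24)/(13/24)) = -0.15418
  Q(3)·log₂(Q(3)/P(3)) = (1/24)·log₂((1/24)/(1/8)) = -0.06604
  Q(4)·log₂(Q(4)/P(4)) = (7/8)·log₂((7/8)/(1/8)) = 2.45644

D_KL(Q||P) = -0.09675 - 0.15418 - 0.06604 + 2.45644 = 2.13947 ≈ 2.1395 bits

These are NOT equal (difference: 0.1958 bits). KL divergence is asymmetric: D_KL(P||Q) ≠ D_KL(Q||P) in general.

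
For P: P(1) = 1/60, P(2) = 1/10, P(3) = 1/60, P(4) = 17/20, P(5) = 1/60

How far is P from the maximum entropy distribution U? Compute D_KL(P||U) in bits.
1.4951 bits

U(i) = 1/5 for all i

D_KL(P||U) = Σ P(x) log₂(P(x) / (1/5))
           = Σ P(x) log₂(P(x)) + log₂(5)
           = log₂(5) - H(P)

H(P) = -Σ P(x) log₂(P(x)):
  -P(1)·log₂(P(1)) = -(1/60)·log₂(1/60) = 0.09845
  -P(2)·log₂(P(2)) = -(1/10)·log₂(1/10) = 0.33219
  -P(3)·log₂(P(3)) = -(1/60)·log₂(1/60) = 0.09845
  -P(4)·log₂(P(4)) = -(17/20)·log₂(17/20) = 0.19930
  -P(5)·log₂(P(5)) = -(1/60)·log₂(1/60) = 0.09845
H(P) = 0.09845 + 0.33219 + 0.09845 + 0.19930 + 0.09845 = 0.82684 bits

log₂(5) = 2.32193 bits

D_KL(P||U) = 2.32193 - 0.82684 = 1.49509 ≈ 1.4951 bits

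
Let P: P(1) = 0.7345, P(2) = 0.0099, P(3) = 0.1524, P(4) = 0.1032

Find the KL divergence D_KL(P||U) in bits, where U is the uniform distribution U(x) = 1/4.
0.8554 bits

U(i) = 1/4 for all i

D_KL(P||U) = Σ P(x) log₂(P(x) / (1/4))
           = Σ P(x) log₂(P(x)) + log₂(4)
           = log₂(4) - H(P)

H(P) = -Σ P(x) log₂(P(x)):
  -P(1)·log₂(P(1)) = -(0.7345)·log₂(0.7345) = 0.32697
  -P(2)·log₂(P(2)) = -(0.0099)·log₂(0.0099) = 0.06592
  -P(3)·log₂(P(3)) = -(0.1524)·log₂(0.1524) = 0.41362
  -P(4)·log₂(P(4)) = -(0.1032)·log₂(0.1032) = 0.33813
H(P) = 0.32697 + 0.06592 + 0.41362 + 0.33813 = 1.14464 bits

log₂(4) = 2.00000 bits

D_KL(P||U) = 2.00000 - 1.14464 = 0.85536 ≈ 0.8554 bits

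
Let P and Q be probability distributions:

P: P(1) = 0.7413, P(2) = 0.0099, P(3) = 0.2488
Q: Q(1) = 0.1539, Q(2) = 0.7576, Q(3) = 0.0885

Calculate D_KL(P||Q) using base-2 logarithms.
1.9904 bits

D_KL(P||Q) = Σ P(x) log₂(P(x)/Q(x))

Computing term by term:
  P(1)·log₂(P(1)/Q(1)) = 0.7413·log₂(0.7413/0.1539) = 1.68132
  P(2)·log₂(P(2)/Q(2)) = 0.0099·log₂(0.0099/0.7576) = -0.06195
  P(3)·log₂(P(3)/Q(3)) = 0.2488·log₂(0.2488/0.0885) = 0.37102

D_KL(P||Q) = 1.68132 - 0.06195 + 0.37102 = 1.99039 ≈ 1.9904 bits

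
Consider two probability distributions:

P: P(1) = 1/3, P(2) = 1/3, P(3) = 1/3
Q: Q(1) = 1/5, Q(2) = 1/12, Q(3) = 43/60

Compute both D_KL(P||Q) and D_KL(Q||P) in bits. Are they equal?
D_KL(P||Q) = 0.5442 bits, D_KL(Q||P) = 0.4774 bits. No, they are not equal.

D_KL(P||Q) = Σ P(x) log₂(P(x)/Q(x))

Computing term by term:
  P(1)·log₂(P(1)/Q(1)) = (1/3)·log₂((1/3)/(1/5)) = 0.24566
  P(2)·log₂(P(2)/Q(2)) = (1/3)·log₂((1/3)/(1/12)) = 0.66667
  P(3)·log₂(P(3)/Q(3)) = (1/3)·log₂((1/3)/(43/60)) = -0.36811

D_KL(P||Q) = 0.24566 + 0.66667 - 0.36811 = 0.54422 ≈ 0.5442 bits

D_KL(Q||P) = Σ Q(x) log₂(Q(x)/P(x))

Computing term by term:
  Q(1)·log₂(Q(1)/P(1)) = (1/5)·log₂((1/5)/(1/3)) = -0.14739
  Q(2)·log₂(Q(2)/P(2)) = (1/12)·log₂((1/12)/(1/3)) = -0.16667
  Q(3)·log₂(Q(3)/P(3)) = (43/60)·log₂((43/60)/(1/3)) = 0.79144

D_KL(Q||P) = -0.14739 - 0.16667 + 0.79144 = 0.47738 ≈ 0.4774 bits

These are NOT equal (difference: 0.0668 bits). KL divergence is asymmetric: D_KL(P||Q) ≠ D_KL(Q||P) in general.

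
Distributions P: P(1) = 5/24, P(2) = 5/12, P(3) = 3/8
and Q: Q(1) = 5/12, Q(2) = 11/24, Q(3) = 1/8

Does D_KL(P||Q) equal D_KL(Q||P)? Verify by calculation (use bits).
D_KL(P||Q) = 0.3287 bits, D_KL(Q||P) = 0.2816 bits. No — D_KL(P||Q) ≠ D_KL(Q||P) for this pair.

D_KL(P||Q) = Σ P(x) log₂(P(x)/Q(x))

Computing term by term:
  P(1)·log₂(P(1)/Q(1)) = (5/24)·log₂((5/24)/(5/12)) = -0.20833
  P(2)·log₂(P(2)/Q(2)) = (5/12)·log₂((5/12)/(11/24)) = -0.05729
  P(3)·log₂(P(3)/Q(3)) = (3/8)·log₂((3/8)/(1/8)) = 0.59436

D_KL(P||Q) = -0.20833 - 0.05729 + 0.59436 = 0.32874 ≈ 0.3287 bits

D_KL(Q||P) = Σ Q(x) log₂(Q(x)/P(x))

Computing term by term:
  Q(1)·log₂(Q(1)/P(1)) = (5/12)·log₂((5/12)/(5/24)) = 0.41667
  Q(2)·log₂(Q(2)/P(2)) = (11/24)·log₂((11/24)/(5/12)) = 0.06302
  Q(3)·log₂(Q(3)/P(3)) = (1/8)·log₂((1/8)/(3/8)) = -0.19812

D_KL(Q||P) = 0.41667 + 0.06302 - 0.19812 = 0.28157 ≈ 0.2816 bits

These are NOT equal (difference: 0.0471 bits). KL divergence is asymmetric: D_KL(P||Q) ≠ D_KL(Q||P) in general.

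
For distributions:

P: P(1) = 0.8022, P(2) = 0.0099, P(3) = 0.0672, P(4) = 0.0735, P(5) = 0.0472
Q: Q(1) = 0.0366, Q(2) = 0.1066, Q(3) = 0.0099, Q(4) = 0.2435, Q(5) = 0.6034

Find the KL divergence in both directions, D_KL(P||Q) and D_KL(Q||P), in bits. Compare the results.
D_KL(P||Q) = 3.4242 bits, D_KL(Q||P) = 2.8142 bits. D_KL(P||Q) is larger than D_KL(Q||P) by 0.6100 bits; the two directions differ.

D_KL(P||Q) = Σ P(x) log₂(P(x)/Q(x))

Computing term by term:
  P(1)·log₂(P(1)/Q(1)) = 0.8022·log₂(0.8022/0.0366) = 3.57304
  P(2)·log₂(P(2)/Q(2)) = 0.0099·log₂(0.0099/0.1066) = -0.03394
  P(3)·log₂(P(3)/Q(3)) = 0.0672·log₂(0.0672/0.0099) = 0.18567
  P(4)·log₂(P(4)/Q(4)) = 0.0735·log₂(0.0735/0.2435) = -0.12702
  P(5)·log₂(P(5)/Q(5)) = 0.0472·log₂(0.0472/0.6034) = -0.17352

D_KL(P||Q) = 3.57304 - 0.03394 + 0.18567 - 0.12702 - 0.17352 = 3.42423 ≈ 3.4242 bits

D_KL(Q||P) = Σ Q(x) log₂(Q(x)/P(x))

Computing term by term:
  Q(1)·log₂(Q(1)/P(1)) = 0.0366·log₂(0.0366/0.8022) = -0.16302
  Q(2)·log₂(Q(2)/P(2)) = 0.1066·log₂(0.1066/0.0099) = 0.36549
  Q(3)·log₂(Q(3)/P(3)) = 0.0099·log₂(0.0099/0.0672) = -0.02735
  Q(4)·log₂(Q(4)/P(4)) = 0.2435·log₂(0.2435/0.0735) = 0.42079
  Q(5)·log₂(Q(5)/P(5)) = 0.6034·log₂(0.6034/0.0472) = 2.21825

D_KL(Q||P) = -0.16302 + 0.36549 - 0.02735 + 0.42079 + 2.21825 = 2.81416 ≈ 2.8142 bits

These are NOT equal (difference: 0.6100 bits). KL divergence is asymmetric: D_KL(P||Q) ≠ D_KL(Q||P) in general.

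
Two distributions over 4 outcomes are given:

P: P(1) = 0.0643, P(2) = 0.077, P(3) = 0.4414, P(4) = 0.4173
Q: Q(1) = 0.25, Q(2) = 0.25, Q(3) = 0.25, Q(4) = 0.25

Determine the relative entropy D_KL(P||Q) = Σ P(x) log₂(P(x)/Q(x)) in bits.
0.4137 bits

D_KL(P||Q) = Σ P(x) log₂(P(x)/Q(x))

Computing term by term:
  P(1)·log₂(P(1)/Q(1)) = 0.0643·log₂(0.0643/0.25) = -0.12597
  P(2)·log₂(P(2)/Q(2)) = 0.077·log₂(0.077/0.25) = -0.13082
  P(3)·log₂(P(3)/Q(3)) = 0.4414·log₂(0.4414/0.25) = 0.36202
  P(4)·log₂(P(4)/Q(4)) = 0.4173·log₂(0.4173/0.25) = 0.30845

D_KL(P||Q) = -0.12597 - 0.13082 + 0.36202 + 0.30845 = 0.41368 ≈ 0.4137 bits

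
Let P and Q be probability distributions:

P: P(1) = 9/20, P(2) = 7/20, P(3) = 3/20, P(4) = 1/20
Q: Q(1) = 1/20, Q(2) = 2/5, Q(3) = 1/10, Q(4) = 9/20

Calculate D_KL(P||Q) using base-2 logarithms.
1.2883 bits

D_KL(P||Q) = Σ P(x) log₂(P(x)/Q(x))

Computing term by term:
  P(1)·log₂(P(1)/Q(1)) = (9/20)·log₂((9/20)/(1/20)) = 1.42647
  P(2)·log₂(P(2)/Q(2)) = (7/20)·log₂((7/20)/(2/5)) = -0.06743
  P(3)·log₂(P(3)/Q(3)) = (3/20)·log₂((3/20)/(1/10)) = 0.08774
  P(4)·log₂(P(4)/Q(4)) = (1/20)·log₂((1/20)/(9/20)) = -0.15850

D_KL(P||Q) = 1.42647 - 0.06743 + 0.08774 - 0.15850 = 1.28828 ≈ 1.2883 bits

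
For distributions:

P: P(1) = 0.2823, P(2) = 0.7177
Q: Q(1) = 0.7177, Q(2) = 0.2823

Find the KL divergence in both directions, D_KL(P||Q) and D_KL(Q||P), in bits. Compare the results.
D_KL(P||Q) = 0.5861 bits, D_KL(Q||P) = 0.5861 bits. The two directions give exactly the same value for this pair.

D_KL(P||Q) = Σ P(x) log₂(P(x)/Q(x))

Computing term by term:
  P(1)·log₂(P(1)/Q(1)) = 0.2823·log₂(0.2823/0.7177) = -0.38002
  P(2)·log₂(P(2)/Q(2)) = 0.7177·log₂(0.7177/0.2823) = 0.96613

D_KL(P||Q) = -0.38002 + 0.96613 = 0.58611 ≈ 0.5861 bits

D_KL(Q||P) = Σ Q(x) log₂(Q(x)/P(x))

Computing term by term:
  Q(1)·log₂(Q(1)/P(1)) = 0.7177·log₂(0.7177/0.2823) = 0.96613
  Q(2)·log₂(Q(2)/P(2)) = 0.2823·log₂(0.2823/0.7177) = -0.38002

D_KL(Q||P) = 0.96613 - 0.38002 = 0.58611 ≈ 0.5861 bits

These ARE equal here. Q is P with outcomes relabeled (Q(1) = P(2), Q(2) = P(1)) by a relabeling that is its own inverse, so the two sums contain exactly the same terms in a different order. This is a special case — KL divergence is not symmetric in general: D_KL(P||Q) ≠ D_KL(Q||P) for most P, Q.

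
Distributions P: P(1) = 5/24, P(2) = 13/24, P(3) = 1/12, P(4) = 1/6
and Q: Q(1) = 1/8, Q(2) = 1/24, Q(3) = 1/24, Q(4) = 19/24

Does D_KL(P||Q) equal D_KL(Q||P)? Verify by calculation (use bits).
D_KL(P||Q) = 1.8666 bits, D_KL(Q||P) = 1.4916 bits. No — D_KL(P||Q) ≠ D_KL(Q||P) for this pair.

D_KL(P||Q) = Σ P(x) log₂(P(x)/Q(x))

Computing term by term:
  P(1)·log₂(P(1)/Q(1)) = (5/24)·log₂((5/24)/(1/8)) = 0.15353
  P(2)·log₂(P(2)/Q(2)) = (13/24)·log₂((13/24)/(1/24)) = 2.00440
  P(3)·log₂(P(3)/Q(3)) = (1/12)·log₂((1/12)/(1/24)) = 0.08333
  P(4)·log₂(P(4)/Q(4)) = (1/6)·log₂((1/6)/(19/24)) = -0.37465

D_KL(P||Q) = 0.15353 + 2.00440 + 0.08333 - 0.37465 = 1.86661 ≈ 1.8666 bits

D_KL(Q||P) = Σ Q(x) log₂(Q(x)/P(x))

Computing term by term:
  Q(1)·log₂(Q(1)/P(1)) = (1/8)·log₂((1/8)/(5/24)) = -0.09212
  Q(2)·log₂(Q(2)/P(2)) = (1/24)·log₂((1/24)/(13/24)) = -0.15418
  Q(3)·log₂(Q(3)/P(3)) = (1/24)·log₂((1/24)/(1/12)) = -0.04167
  Q(4)·log₂(Q(4)/P(4)) = (19/24)·log₂((19/24)/(1/6)) = 1.77961

D_KL(Q||P) = -0.09212 - 0.15418 - 0.04167 + 1.77961 = 1.49164 ≈ 1.4916 bits

These are NOT equal (difference: 0.3750 bits). KL divergence is asymmetric: D_KL(P||Q) ≠ D_KL(Q||P) in general.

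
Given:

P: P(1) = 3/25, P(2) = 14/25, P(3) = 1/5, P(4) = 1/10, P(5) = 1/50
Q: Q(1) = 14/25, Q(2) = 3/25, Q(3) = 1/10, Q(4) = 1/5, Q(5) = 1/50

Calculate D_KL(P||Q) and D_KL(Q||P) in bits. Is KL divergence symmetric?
D_KL(P||Q) = 1.0779 bits, D_KL(Q||P) = 1.0779 bits. The two values coincide for this particular pair, but no — KL divergence is not symmetric in general.

D_KL(P||Q) = Σ P(x) log₂(P(x)/Q(x))

Computing term by term:
  P(1)·log₂(P(1)/Q(1)) = (3/25)·log₂((3/25)/(14/25)) = -0.26669
  P(2)·log₂(P(2)/Q(2)) = (14/25)·log₂((14/25)/(3/25)) = 1.24454
  P(3)·log₂(P(3)/Q(3)) = (1/5)·log₂((1/5)/(1/10)) = 0.20000
  P(4)·log₂(P(4)/Q(4)) = (1/10)·log₂((1/10)/(1/5)) = -0.10000
  P(5)·log₂(P(5)/Q(5)) = (1/50)·log₂((1/50)/(1/50)) = 0.00000

D_KL(P||Q) = -0.26669 + 1.24454 + 0.20000 - 0.10000 + 0.00000 = 1.07785 ≈ 1.0779 bits

D_KL(Q||P) = Σ Q(x) log₂(Q(x)/P(x))

Computing term by term:
  Q(1)·log₂(Q(1)/P(1)) = (14/25)·log₂((14/25)/(3/25)) = 1.24454
  Q(2)·log₂(Q(2)/P(2)) = (3/25)·log₂((3/25)/(14/25)) = -0.26669
  Q(3)·log₂(Q(3)/P(3)) = (1/10)·log₂((1/10)/(1/5)) = -0.10000
  Q(4)·log₂(Q(4)/P(4)) = (1/5)·log₂((1/5)/(1/10)) = 0.20000
  Q(5)·log₂(Q(5)/P(5)) = (1/50)·log₂((1/50)/(1/50)) = 0.00000

D_KL(Q||P) = 1.24454 - 0.26669 - 0.10000 + 0.20000 + 0.00000 = 1.07785 ≈ 1.0779 bits

These ARE equal here. Q is P with outcomes relabeled (Q(1) = P(2), Q(2) = P(1), Q(3) = P(4), Q(4) = P(3)) by a relabeling that is its own inverse, so the two sums contain exactly the same terms in a different order. This is a special case — KL divergence is not symmetric in general: D_KL(P||Q) ≠ D_KL(Q||P) for most P, Q.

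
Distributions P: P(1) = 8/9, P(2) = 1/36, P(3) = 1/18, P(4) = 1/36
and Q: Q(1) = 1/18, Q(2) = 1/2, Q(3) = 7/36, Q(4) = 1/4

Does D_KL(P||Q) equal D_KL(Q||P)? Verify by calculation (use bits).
D_KL(P||Q) = 3.2513 bits, D_KL(Q||P) = 3.0067 bits. No — D_KL(P||Q) ≠ D_KL(Q||P) for this pair.

D_KL(P||Q) = Σ P(x) log₂(P(x)/Q(x))

Computing term by term:
  P(1)·log₂(P(1)/Q(1)) = (8/9)·log₂((8/9)/(1/18)) = 3.55556
  P(2)·log₂(P(2)/Q(2)) = (1/36)·log₂((1/36)/(1/2)) = -0.11583
  P(3)·log₂(P(3)/Q(3)) = (1/18)·log₂((1/18)/(7/36)) = -0.10041
  P(4)·log₂(P(4)/Q(4)) = (1/36)·log₂((1/36)/(1/4)) = -0.08805

D_KL(P||Q) = 3.55556 - 0.11583 - 0.10041 - 0.08805 = 3.25127 ≈ 3.2513 bits

D_KL(Q||P) = Σ Q(x) log₂(Q(x)/P(x))

Computing term by term:
  Q(1)·log₂(Q(1)/P(1)) = (1/18)·log₂((1/18)/(8/9)) = -0.22222
  Q(2)·log₂(Q(2)/P(2)) = (1/2)·log₂((1/2)/(1/36)) = 2.08496
  Q(3)·log₂(Q(3)/P(3)) = (7/36)·log₂((7/36)/(1/18)) = 0.35143
  Q(4)·log₂(Q(4)/P(4)) = (1/4)·log₂((1/4)/(1/36)) = 0.79248

D_KL(Q||P) = -0.22222 + 2.08496 + 0.35143 + 0.79248 = 3.00665 ≈ 3.0067 bits

These are NOT equal (difference: 0.2446 bits). KL divergence is asymmetric: D_KL(P||Q) ≠ D_KL(Q||P) in general.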